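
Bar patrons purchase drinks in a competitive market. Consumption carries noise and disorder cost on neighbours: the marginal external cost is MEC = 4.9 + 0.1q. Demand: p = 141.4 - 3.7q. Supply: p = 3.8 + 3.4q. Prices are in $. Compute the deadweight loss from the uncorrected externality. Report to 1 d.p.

Market equilibrium (private): 3.8 + 3.4q = 141.4 - 3.7q → q_m = 19.3803.
Social marginal benefit = demand − MEC = 136.5 - 3.8q.
Set SMB = MC: 136.5 - 3.8q = 3.8 + 3.4q → q* = 18.4306.
The welfare-loss triangle has base |q_m − q*| and height MEC(q_m) (the vertical gap between SMB and MC is zero at q* and MEC at q_m).
DWL = ½ × 0.9497 × 6.8380 = 3.2470.

DWL = $3.2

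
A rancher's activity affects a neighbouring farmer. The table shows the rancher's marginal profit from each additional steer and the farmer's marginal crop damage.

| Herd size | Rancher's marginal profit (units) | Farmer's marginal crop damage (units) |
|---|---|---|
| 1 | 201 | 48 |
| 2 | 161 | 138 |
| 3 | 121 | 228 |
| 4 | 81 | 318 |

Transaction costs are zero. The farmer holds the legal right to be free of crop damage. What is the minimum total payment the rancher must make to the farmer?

Efficient level: marginal profit ≥ marginal crop damage through level 2, so k* = 2.
With the farmer holding the right, the rancher must at least compensate total damage at k*: 48 + 138 = 186.

186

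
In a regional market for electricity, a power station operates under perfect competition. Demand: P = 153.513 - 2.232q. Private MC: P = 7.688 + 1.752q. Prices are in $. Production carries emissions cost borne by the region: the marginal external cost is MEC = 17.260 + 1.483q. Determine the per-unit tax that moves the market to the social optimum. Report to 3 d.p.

Social marginal cost = private MC + MEC = 24.948 + 3.235q.
Set SMC = demand: 24.948 + 3.235q = 153.513 - 2.232q → q* = 23.5166.
The Pigouvian tax equals MEC at q*: 17.260 + 1.483×23.5166 = 52.1351.

tax = $52.135 per unit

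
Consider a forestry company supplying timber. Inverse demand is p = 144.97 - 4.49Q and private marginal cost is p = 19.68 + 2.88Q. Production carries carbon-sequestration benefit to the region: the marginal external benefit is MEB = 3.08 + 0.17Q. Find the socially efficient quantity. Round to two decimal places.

Social marginal cost = private MC − MEB = 16.60 + 2.71Q.
Set SMC = demand: 16.60 + 2.71Q = 144.97 - 4.49Q → Q* = 17.8292.

Q* = 17.83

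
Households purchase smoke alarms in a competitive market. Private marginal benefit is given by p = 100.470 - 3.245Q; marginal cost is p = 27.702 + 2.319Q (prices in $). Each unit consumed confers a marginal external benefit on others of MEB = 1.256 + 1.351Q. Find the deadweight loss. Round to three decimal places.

Market equilibrium (private): 27.702 + 2.319Q = 100.470 - 3.245Q → Q_m = 13.0784.
Social marginal benefit = demand + MEB = 101.726 - 1.894Q.
Set SMB = MC: 101.726 - 1.894Q = 27.702 + 2.319Q → Q* = 17.5704.
The welfare-loss triangle has base |Q_m − Q*| and height MEB(Q_m) (the vertical gap between SMB and MC is zero at Q* and MEB at Q_m).
DWL = ½ × 4.4920 × 18.9249 = 42.5053.

DWL = $42.505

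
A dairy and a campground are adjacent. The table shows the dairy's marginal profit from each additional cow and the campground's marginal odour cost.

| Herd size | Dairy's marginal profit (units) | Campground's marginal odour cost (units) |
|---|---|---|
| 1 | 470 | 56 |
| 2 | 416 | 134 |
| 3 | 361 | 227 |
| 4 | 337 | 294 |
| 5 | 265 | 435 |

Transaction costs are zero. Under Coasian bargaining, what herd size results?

Bargaining reaches the level where marginal profit last exceeds marginal odour cost.
That holds through level 4 (337 ≥ 294) but not at 5 (265 < 435).

4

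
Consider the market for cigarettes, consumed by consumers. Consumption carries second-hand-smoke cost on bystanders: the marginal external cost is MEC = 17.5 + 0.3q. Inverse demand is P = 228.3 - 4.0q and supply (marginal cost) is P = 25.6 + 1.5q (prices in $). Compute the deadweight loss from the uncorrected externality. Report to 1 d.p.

DWL = $70.3

Market equilibrium (private): 25.6 + 1.5q = 228.3 - 4.0q → q_m = 36.8545.
Social marginal benefit = demand − MEC = 210.8 - 4.3q.
Set SMB = MC: 210.8 - 4.3q = 25.6 + 1.5q → q* = 31.9310.
Between q* and q_m the wedge MC − SMB runs linearly from 0 to MEC(q_m), so the loss is a triangle.
DWL = ½ × 4.9235 × 28.5564 = 70.2987.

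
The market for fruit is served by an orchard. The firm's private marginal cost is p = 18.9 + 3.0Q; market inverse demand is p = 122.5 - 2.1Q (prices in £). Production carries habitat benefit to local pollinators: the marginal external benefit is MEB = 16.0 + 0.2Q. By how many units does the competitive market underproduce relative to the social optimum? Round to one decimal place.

Market equilibrium (private): 18.9 + 3.0Q = 122.5 - 2.1Q → Q_m = 20.3137.
Social marginal cost = private MC − MEB = 2.9 + 2.8Q.
Set SMC = demand: 2.9 + 2.8Q = 122.5 - 2.1Q → Q* = 24.4082.
Gap = |20.3137 − 24.4082| = 4.0945.

4.1 units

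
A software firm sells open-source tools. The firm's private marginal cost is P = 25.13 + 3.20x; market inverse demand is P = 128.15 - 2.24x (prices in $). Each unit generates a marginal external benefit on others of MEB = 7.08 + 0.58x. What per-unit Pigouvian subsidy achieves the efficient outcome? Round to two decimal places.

Social marginal cost = private MC − MEB = 18.05 + 2.62x.
Set SMC = demand: 18.05 + 2.62x = 128.15 - 2.24x → x* = 22.6543.
The Pigouvian subsidy equals MEB at x*: 7.08 + 0.58×22.6543 = 20.2195.

subsidy = $20.22 per unit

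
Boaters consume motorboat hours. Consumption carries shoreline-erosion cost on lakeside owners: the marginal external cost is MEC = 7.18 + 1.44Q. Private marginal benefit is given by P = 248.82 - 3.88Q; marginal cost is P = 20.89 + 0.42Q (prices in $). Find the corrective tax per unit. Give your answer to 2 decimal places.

tax = $62.56 per unit

Social marginal benefit = demand − MEC = 241.64 - 5.32Q.
Set SMB = MC: 241.64 - 5.32Q = 20.89 + 0.42Q → Q* = 38.4582.
The Pigouvian tax equals MEC at Q*: 7.18 + 1.44×38.4582 = 62.5598.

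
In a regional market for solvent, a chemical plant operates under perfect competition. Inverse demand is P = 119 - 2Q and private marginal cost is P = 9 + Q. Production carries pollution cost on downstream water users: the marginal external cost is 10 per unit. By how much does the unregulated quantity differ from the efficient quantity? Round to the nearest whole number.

Market equilibrium (private): 9 + Q = 119 - 2Q → Q_m = 36.6667.
Social marginal cost = private MC + MEC = 19 + Q.
Set SMC = demand: 19 + Q = 119 - 2Q → Q* = 33.3333.
Gap = |36.6667 − 33.3333| = 3.3334.

3 units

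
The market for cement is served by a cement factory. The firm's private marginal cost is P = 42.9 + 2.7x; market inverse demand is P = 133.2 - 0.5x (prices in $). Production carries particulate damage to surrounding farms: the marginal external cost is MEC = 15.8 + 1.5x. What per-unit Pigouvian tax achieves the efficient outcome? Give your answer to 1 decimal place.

tax = $39.6 per unit

Social marginal cost = private MC + MEC = 58.7 + 4.2x.
Set SMC = demand: 58.7 + 4.2x = 133.2 - 0.5x → x* = 15.8511.
The Pigouvian tax equals MEC at x*: 15.8 + 1.5×15.8511 = 39.5767.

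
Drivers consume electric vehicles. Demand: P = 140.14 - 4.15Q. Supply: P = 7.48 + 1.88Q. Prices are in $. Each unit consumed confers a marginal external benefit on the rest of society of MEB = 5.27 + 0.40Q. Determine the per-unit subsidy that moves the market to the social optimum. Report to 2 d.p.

subsidy = $15.07 per unit

Social marginal benefit = demand + MEB = 145.41 - 3.75Q.
Set SMB = MC: 145.41 - 3.75Q = 7.48 + 1.88Q → Q* = 24.4991.
The Pigouvian subsidy equals MEB at Q*: 5.27 + 0.40×24.4991 = 15.0696.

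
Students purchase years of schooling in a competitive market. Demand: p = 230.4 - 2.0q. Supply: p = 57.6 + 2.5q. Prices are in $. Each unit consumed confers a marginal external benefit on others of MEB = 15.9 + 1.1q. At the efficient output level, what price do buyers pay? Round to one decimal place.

P = $119.4

Social marginal benefit = demand + MEB = 246.3 - 0.9q.
Set SMB = MC: 246.3 - 0.9q = 57.6 + 2.5q → q* = 55.5000.
Consumer price on the demand curve at q*: 230.4 − 2.0×55.5000 = 119.4000.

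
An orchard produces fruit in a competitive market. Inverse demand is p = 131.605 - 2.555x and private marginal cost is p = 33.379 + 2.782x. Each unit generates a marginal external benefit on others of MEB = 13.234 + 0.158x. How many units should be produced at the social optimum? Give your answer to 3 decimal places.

Social marginal cost = private MC − MEB = 20.145 + 2.624x.
Set SMC = demand: 20.145 + 2.624x = 131.605 - 2.555x → x* = 21.5215.

x* = 21.522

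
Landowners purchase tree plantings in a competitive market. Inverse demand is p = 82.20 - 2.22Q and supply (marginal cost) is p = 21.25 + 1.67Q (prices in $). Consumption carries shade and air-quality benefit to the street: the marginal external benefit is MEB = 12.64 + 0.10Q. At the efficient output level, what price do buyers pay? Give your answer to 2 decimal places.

P = $39.09

Social marginal benefit = demand + MEB = 94.84 - 2.12Q.
Set SMB = MC: 94.84 - 2.12Q = 21.25 + 1.67Q → Q* = 19.4169.
Consumer price on the demand curve at Q*: 82.20 − 2.22×19.4169 = 39.0945.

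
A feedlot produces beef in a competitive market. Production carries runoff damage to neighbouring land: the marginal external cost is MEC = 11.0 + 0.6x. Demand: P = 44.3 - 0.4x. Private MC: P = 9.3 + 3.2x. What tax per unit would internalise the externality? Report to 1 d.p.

tax = 14.4 per unit

Social marginal cost = private MC + MEC = 20.3 + 3.8x.
Set SMC = demand: 20.3 + 3.8x = 44.3 - 0.4x → x* = 5.7143.
The Pigouvian tax equals MEC at x*: 11.0 + 0.6×5.7143 = 14.4286.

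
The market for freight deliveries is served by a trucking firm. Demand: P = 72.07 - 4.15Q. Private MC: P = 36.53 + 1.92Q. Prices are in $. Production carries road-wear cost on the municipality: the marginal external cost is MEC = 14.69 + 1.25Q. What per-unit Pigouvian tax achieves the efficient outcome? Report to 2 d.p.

tax = $18.25 per unit

Social marginal cost = private MC + MEC = 51.22 + 3.17Q.
Set SMC = demand: 51.22 + 3.17Q = 72.07 - 4.15Q → Q* = 2.8484.
The Pigouvian tax equals MEC at Q*: 14.69 + 1.25×2.8484 = 18.2505.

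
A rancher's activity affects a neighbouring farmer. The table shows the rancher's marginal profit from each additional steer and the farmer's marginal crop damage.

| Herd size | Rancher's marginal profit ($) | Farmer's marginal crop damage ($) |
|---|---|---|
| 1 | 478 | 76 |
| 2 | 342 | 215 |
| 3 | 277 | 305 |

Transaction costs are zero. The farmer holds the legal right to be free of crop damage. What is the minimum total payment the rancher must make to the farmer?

$291

Efficient level: marginal profit ≥ marginal crop damage through level 2, so k* = 2.
With the farmer holding the right, the rancher must at least compensate total damage at k*: 76 + 215 = 291.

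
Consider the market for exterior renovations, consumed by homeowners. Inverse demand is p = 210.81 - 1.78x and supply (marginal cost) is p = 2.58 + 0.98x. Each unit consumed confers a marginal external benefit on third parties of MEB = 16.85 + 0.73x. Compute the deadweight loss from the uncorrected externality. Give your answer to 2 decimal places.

Market equilibrium (private): 2.58 + 0.98x = 210.81 - 1.78x → x_m = 75.4457.
Social marginal benefit = demand + MEB = 227.66 - 1.05x.
Set SMB = MC: 227.66 - 1.05x = 2.58 + 0.98x → x* = 110.8768.
The loss is the area between SMB and MC from x* to x_m; with linear curves that's a triangle of height MEB(x_m).
DWL = ½ × 35.4311 × 71.9253 = 1274.1962.

DWL = 1274.20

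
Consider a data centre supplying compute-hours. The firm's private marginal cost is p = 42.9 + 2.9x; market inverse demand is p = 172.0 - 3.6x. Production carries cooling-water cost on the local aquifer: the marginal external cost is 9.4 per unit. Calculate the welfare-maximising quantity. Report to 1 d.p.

x* = 18.4

Social marginal cost = private MC + MEC = 52.3 + 2.9x.
Set SMC = demand: 52.3 + 2.9x = 172.0 - 3.6x → x* = 18.4154.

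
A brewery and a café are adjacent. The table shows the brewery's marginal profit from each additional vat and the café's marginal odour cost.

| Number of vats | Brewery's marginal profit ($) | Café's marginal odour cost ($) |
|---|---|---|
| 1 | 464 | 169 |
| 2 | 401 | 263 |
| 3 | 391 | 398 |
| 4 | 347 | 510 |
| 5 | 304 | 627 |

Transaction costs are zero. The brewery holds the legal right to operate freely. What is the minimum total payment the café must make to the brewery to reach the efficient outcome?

$1042

Left alone the brewery would choose level 5 (marginal profit stays positive).
Efficient level: k* = 2 (marginal profit ≥ marginal odour cost through 2).
The café must at least cover the brewery's forgone profit from cutting 5→2: 391 + 347 + 304 = 1042.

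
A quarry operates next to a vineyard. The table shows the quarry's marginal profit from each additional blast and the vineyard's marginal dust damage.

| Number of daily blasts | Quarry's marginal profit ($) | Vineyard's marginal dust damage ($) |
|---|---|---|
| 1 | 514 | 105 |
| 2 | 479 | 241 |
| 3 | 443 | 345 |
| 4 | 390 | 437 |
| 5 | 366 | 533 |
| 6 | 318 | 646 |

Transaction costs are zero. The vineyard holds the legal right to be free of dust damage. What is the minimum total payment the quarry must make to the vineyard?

Efficient level: marginal profit ≥ marginal dust damage through level 3, so k* = 3.
With the vineyard holding the right, the quarry must at least compensate total damage at k*: 105 + 241 + 345 = 691.

$691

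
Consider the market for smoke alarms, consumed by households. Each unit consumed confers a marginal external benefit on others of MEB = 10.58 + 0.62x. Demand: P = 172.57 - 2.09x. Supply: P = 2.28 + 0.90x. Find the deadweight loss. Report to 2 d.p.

Market equilibrium (private): 2.28 + 0.90x = 172.57 - 2.09x → x_m = 56.9532.
Social marginal benefit = demand + MEB = 183.15 - 1.47x.
Set SMB = MC: 183.15 - 1.47x = 2.28 + 0.90x → x* = 76.3165.
Between x* and x_m the wedge SMB − MC runs linearly from 0 to MEB(x_m), so the loss is a triangle.
DWL = ½ × 19.3633 × 45.8910 = 444.3006.

DWL = 444.30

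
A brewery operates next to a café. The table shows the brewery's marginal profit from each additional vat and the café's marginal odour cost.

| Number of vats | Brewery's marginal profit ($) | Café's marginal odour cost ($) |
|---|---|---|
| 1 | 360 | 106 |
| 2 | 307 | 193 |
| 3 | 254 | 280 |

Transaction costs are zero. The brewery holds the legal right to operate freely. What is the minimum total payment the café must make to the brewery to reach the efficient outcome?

Left alone the brewery would choose level 3 (marginal profit stays positive).
Efficient level: k* = 2 (marginal profit ≥ marginal odour cost through 2).
The café must at least cover the brewery's forgone profit from cutting 3→2: 254 = 254.

$254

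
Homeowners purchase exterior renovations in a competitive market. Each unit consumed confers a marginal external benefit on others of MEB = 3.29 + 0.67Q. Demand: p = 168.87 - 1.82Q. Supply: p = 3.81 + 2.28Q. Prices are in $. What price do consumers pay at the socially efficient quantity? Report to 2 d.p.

Social marginal benefit = demand + MEB = 172.16 - 1.15Q.
Set SMB = MC: 172.16 - 1.15Q = 3.81 + 2.28Q → Q* = 49.0816.
Consumer price on the demand curve at Q*: 168.87 − 1.82×49.0816 = 79.5415.

P = $79.54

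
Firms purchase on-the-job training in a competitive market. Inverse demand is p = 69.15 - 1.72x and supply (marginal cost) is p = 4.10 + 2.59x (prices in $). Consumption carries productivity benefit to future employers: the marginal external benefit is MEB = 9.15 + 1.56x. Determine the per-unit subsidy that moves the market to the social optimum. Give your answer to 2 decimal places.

subsidy = $51.24 per unit

Social marginal benefit = demand + MEB = 78.30 - 0.16x.
Set SMB = MC: 78.30 - 0.16x = 4.10 + 2.59x → x* = 26.9818.
The Pigouvian subsidy equals MEB at x*: 9.15 + 1.56×26.9818 = 51.2416.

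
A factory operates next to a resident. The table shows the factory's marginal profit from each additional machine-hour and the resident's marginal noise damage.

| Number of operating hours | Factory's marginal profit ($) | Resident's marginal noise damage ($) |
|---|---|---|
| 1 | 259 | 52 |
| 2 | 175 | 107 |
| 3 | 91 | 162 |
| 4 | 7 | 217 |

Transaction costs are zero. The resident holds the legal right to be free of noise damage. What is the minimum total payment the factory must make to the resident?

$159

Efficient level: marginal profit ≥ marginal noise damage through level 2, so k* = 2.
With the resident holding the right, the factory must at least compensate total damage at k*: 52 + 107 = 159.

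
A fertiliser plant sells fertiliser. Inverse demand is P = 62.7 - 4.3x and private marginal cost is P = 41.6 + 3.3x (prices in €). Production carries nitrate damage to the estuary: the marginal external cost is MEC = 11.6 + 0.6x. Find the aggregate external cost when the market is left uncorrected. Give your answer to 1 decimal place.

Market equilibrium (private): 41.6 + 3.3x = 62.7 - 4.3x → x_m = 2.7763.
Total external cost = ∫₀^{x_m} (11.6 + 0.6x) dx = 11.6×2.7763 + ½×0.6×2.7763² = 34.5174.

€34.5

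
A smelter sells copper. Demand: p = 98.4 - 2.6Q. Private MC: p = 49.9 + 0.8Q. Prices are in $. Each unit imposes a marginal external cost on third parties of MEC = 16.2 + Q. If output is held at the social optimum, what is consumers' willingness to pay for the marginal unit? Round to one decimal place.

P = $79.3

Social marginal cost = private MC + MEC = 66.1 + 1.8Q.
Set SMC = demand: 66.1 + 1.8Q = 98.4 - 2.6Q → Q* = 7.3409.
Consumer price on the demand curve at Q*: 98.4 − 2.6×7.3409 = 79.3137.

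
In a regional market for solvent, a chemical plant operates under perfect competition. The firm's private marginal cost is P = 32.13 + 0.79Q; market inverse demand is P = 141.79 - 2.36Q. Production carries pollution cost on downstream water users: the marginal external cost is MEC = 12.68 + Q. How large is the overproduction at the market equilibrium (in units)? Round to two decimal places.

Market equilibrium (private): 32.13 + 0.79Q = 141.79 - 2.36Q → Q_m = 34.8127.
Social marginal cost = private MC + MEC = 44.81 + 1.79Q.
Set SMC = demand: 44.81 + 1.79Q = 141.79 - 2.36Q → Q* = 23.3687.
Gap = |34.8127 − 23.3687| = 11.4440.

11.44 units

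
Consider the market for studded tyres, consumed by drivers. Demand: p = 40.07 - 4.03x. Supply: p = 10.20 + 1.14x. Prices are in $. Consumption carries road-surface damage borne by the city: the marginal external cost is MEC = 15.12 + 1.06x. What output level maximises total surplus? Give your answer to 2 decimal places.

Social marginal benefit = demand − MEC = 24.95 - 5.09x.
Set SMB = MC: 24.95 - 5.09x = 10.20 + 1.14x → x* = 2.3676.

x* = 2.37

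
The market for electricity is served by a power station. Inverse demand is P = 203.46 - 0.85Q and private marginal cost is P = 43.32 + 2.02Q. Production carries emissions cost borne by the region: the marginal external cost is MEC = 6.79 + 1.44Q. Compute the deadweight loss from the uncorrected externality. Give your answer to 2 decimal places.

Market equilibrium (private): 43.32 + 2.02Q = 203.46 - 0.85Q → Q_m = 55.7979.
Social marginal cost = private MC + MEC = 50.11 + 3.46Q.
Set SMC = demand: 50.11 + 3.46Q = 203.46 - 0.85Q → Q* = 35.5800.
Between Q* and Q_m the wedge SMC − demand runs linearly from 0 to MEC(Q_m), so the loss is a triangle.
DWL = ½ × 20.2179 × 87.1390 = 880.8838.

DWL = 880.88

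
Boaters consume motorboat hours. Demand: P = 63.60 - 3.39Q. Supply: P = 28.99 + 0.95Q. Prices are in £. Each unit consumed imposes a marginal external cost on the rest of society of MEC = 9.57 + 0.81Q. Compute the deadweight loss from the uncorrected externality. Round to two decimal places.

Market equilibrium (private): 28.99 + 0.95Q = 63.60 - 3.39Q → Q_m = 7.9747.
Social marginal benefit = demand − MEC = 54.03 - 4.20Q.
Set SMB = MC: 54.03 - 4.20Q = 28.99 + 0.95Q → Q* = 4.8621.
Between Q* and Q_m the wedge MC − SMB runs linearly from 0 to MEC(Q_m), so the loss is a triangle.
DWL = ½ × 3.1126 × 16.0295 = 24.9467.

DWL = £24.95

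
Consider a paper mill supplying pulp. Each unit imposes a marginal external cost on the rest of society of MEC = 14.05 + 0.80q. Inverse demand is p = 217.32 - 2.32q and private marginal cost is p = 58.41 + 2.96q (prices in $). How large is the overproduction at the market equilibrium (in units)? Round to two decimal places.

6.27 units

Market equilibrium (private): 58.41 + 2.96q = 217.32 - 2.32q → q_m = 30.0966.
Social marginal cost = private MC + MEC = 72.46 + 3.76q.
Set SMC = demand: 72.46 + 3.76q = 217.32 - 2.32q → q* = 23.8257.
Gap = |30.0966 − 23.8257| = 6.2709.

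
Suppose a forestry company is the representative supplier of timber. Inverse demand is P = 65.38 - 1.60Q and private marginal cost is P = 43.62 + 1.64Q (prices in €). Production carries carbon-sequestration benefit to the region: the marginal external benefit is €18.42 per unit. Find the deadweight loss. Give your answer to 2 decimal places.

DWL = €52.36

Market equilibrium (private): 43.62 + 1.64Q = 65.38 - 1.60Q → Q_m = 6.7160.
Social marginal cost = private MC − MEB = 25.20 + 1.64Q.
Set SMC = demand: 25.20 + 1.64Q = 65.38 - 1.60Q → Q* = 12.4012.
Between Q* and Q_m the wedge demand − SMC runs linearly from 0 to MEB(Q_m), so the loss is a triangle.
DWL = ½ × 5.6852 × 18.4200 = 52.3607.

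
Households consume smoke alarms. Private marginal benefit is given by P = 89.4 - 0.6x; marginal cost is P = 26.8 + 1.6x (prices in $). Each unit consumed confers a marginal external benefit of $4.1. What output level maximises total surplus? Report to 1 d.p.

Social marginal benefit = demand + MEB = 93.5 - 0.6x.
Set SMB = MC: 93.5 - 0.6x = 26.8 + 1.6x → x* = 30.3182.

x* = 30.3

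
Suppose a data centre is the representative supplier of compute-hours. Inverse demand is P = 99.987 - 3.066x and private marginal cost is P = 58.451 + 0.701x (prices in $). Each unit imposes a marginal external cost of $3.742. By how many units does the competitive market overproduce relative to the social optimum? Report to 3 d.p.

0.993 units

Market equilibrium (private): 58.451 + 0.701x = 99.987 - 3.066x → x_m = 11.0263.
Social marginal cost = private MC + MEC = 62.193 + 0.701x.
Set SMC = demand: 62.193 + 0.701x = 99.987 - 3.066x → x* = 10.0329.
Gap = |11.0263 − 10.0329| = 0.9934.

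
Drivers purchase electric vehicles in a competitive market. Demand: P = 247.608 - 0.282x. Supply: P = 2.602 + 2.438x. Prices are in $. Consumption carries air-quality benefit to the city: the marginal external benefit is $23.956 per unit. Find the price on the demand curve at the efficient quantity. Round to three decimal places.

Social marginal benefit = demand + MEB = 271.564 - 0.282x.
Set SMB = MC: 271.564 - 0.282x = 2.602 + 2.438x → x* = 98.8831.
Consumer price on the demand curve at x*: 247.608 − 0.282×98.8831 = 219.7230.

P = $219.723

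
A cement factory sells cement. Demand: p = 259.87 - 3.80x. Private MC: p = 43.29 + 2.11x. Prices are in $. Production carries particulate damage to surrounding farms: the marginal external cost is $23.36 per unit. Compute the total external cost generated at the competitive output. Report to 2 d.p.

Market equilibrium (private): 43.29 + 2.11x = 259.87 - 3.80x → x_m = 36.6464.
Total external cost = MEC × x_m = 23.36 × 36.6464 = 856.0599.

$856.06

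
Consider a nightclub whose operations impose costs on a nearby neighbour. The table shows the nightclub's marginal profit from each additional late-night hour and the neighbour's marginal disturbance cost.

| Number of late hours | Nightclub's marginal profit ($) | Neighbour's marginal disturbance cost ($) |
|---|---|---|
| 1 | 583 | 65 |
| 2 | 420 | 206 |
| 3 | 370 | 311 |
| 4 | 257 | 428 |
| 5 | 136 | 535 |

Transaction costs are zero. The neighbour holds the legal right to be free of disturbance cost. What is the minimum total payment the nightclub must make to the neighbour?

Efficient level: marginal profit ≥ marginal disturbance cost through level 3, so k* = 3.
With the neighbour holding the right, the nightclub must at least compensate total damage at k*: 65 + 206 + 311 = 582.

$582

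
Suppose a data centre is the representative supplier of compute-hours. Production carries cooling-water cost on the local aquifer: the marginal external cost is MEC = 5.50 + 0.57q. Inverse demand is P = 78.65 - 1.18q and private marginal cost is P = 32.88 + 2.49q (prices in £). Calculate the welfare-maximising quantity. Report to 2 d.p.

Social marginal cost = private MC + MEC = 38.38 + 3.06q.
Set SMC = demand: 38.38 + 3.06q = 78.65 - 1.18q → q* = 9.4976.

q* = 9.50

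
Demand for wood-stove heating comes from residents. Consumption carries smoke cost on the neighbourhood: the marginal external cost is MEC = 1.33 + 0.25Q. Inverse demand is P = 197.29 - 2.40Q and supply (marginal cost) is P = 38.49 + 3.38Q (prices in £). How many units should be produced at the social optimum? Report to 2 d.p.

Q* = 26.11

Social marginal benefit = demand − MEC = 195.96 - 2.65Q.
Set SMB = MC: 195.96 - 2.65Q = 38.49 + 3.38Q → Q* = 26.1144.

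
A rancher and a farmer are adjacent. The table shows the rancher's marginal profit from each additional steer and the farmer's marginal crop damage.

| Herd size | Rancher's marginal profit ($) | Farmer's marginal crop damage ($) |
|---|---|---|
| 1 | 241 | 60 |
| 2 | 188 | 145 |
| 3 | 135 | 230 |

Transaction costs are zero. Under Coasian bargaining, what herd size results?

2

Bargaining reaches the level where marginal profit last exceeds marginal crop damage.
That holds through level 2 (188 ≥ 145) but not at 3 (135 < 230).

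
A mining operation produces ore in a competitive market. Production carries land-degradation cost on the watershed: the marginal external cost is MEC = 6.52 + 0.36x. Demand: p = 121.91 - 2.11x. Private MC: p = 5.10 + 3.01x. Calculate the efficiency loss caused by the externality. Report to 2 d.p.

Market equilibrium (private): 5.10 + 3.01x = 121.91 - 2.11x → x_m = 22.8145.
Social marginal cost = private MC + MEC = 11.62 + 3.37x.
Set SMC = demand: 11.62 + 3.37x = 121.91 - 2.11x → x* = 20.1259.
Height of the DWL triangle at x_m is SMC(x_m) − demand(x_m) = MEC(x_m) = 14.7332.
DWL = ½ × 2.6886 × 14.7332 = 19.8058.

DWL = 19.81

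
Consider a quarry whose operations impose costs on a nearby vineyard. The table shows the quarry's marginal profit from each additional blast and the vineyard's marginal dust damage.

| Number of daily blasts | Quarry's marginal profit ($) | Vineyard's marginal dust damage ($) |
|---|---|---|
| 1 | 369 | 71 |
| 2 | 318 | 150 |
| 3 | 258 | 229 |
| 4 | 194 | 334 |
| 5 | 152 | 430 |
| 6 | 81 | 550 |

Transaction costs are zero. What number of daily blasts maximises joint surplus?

Bargaining reaches the level where marginal profit last exceeds marginal dust damage.
That holds through level 3 (258 ≥ 229) but not at 4 (194 < 334).

3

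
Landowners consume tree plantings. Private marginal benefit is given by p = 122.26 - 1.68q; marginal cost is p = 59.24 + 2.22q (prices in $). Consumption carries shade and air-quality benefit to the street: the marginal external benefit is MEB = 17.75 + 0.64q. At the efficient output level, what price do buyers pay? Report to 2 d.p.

Social marginal benefit = demand + MEB = 140.01 - 1.04q.
Set SMB = MC: 140.01 - 1.04q = 59.24 + 2.22q → q* = 24.7761.
Consumer price on the demand curve at q*: 122.26 − 1.68×24.7761 = 80.6362.

P = $80.64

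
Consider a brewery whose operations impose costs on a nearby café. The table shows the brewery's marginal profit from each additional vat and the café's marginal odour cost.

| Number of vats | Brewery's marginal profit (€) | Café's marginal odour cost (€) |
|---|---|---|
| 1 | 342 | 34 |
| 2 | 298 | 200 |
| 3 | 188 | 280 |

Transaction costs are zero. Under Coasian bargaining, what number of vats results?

Bargaining reaches the level where marginal profit last exceeds marginal odour cost.
That holds through level 2 (298 ≥ 200) but not at 3 (188 < 280).

2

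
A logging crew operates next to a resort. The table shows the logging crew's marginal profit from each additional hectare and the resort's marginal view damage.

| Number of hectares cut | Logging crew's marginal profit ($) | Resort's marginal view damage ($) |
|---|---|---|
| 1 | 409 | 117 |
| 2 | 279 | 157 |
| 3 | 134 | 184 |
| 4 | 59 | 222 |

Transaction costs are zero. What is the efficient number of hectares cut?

2

Bargaining reaches the level where marginal profit last exceeds marginal view damage.
That holds through level 2 (279 ≥ 157) but not at 3 (134 < 184).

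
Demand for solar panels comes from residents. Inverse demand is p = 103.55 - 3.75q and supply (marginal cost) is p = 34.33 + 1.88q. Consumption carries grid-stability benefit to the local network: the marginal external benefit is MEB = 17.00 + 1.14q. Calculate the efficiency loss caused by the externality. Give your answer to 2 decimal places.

Market equilibrium (private): 34.33 + 1.88q = 103.55 - 3.75q → q_m = 12.2948.
Social marginal benefit = demand + MEB = 120.55 - 2.61q.
Set SMB = MC: 120.55 - 2.61q = 34.33 + 1.88q → q* = 19.2027.
Between q* and q_m the wedge SMB − MC runs linearly from 0 to MEB(q_m), so the loss is a triangle.
DWL = ½ × 6.9079 × 31.0161 = 107.1281.

DWL = 107.13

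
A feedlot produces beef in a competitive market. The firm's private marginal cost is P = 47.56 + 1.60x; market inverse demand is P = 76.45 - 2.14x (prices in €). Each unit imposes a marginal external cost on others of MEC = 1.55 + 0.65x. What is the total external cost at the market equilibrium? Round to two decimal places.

€31.37

Market equilibrium (private): 47.56 + 1.60x = 76.45 - 2.14x → x_m = 7.7246.
Total external cost = ∫₀^{x_m} (1.55 + 0.65x) dx = 1.55×7.7246 + ½×0.65×7.7246² = 31.3657.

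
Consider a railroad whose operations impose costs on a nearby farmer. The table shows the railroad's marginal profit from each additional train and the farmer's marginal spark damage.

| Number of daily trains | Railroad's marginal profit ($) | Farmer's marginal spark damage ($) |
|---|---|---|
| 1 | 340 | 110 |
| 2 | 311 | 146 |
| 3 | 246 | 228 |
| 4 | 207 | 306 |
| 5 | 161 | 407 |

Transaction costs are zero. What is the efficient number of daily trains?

Bargaining reaches the level where marginal profit last exceeds marginal spark damage.
That holds through level 3 (246 ≥ 228) but not at 4 (207 < 306).

3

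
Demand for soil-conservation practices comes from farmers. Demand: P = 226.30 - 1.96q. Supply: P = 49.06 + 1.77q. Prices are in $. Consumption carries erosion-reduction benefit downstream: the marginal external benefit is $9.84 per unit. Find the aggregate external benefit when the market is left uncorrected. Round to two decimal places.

$467.57

Market equilibrium (private): 49.06 + 1.77q = 226.30 - 1.96q → q_m = 47.5174.
Total external benefit = MEB × q_m = 9.84 × 47.5174 = 467.5712.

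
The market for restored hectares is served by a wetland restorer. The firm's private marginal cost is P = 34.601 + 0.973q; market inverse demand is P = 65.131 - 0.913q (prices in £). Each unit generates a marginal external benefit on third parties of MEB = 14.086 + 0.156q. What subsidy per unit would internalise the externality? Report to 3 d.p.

Social marginal cost = private MC − MEB = 20.515 + 0.817q.
Set SMC = demand: 20.515 + 0.817q = 65.131 - 0.913q → q* = 25.7896.
The Pigouvian subsidy equals MEB at q*: 14.086 + 0.156×25.7896 = 18.1092.

subsidy = £18.109 per unit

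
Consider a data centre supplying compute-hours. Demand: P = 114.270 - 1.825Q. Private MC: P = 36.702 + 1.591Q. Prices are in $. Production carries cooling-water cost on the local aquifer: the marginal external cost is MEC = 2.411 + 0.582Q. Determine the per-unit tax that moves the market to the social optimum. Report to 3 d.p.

tax = $13.352 per unit

Social marginal cost = private MC + MEC = 39.113 + 2.173Q.
Set SMC = demand: 39.113 + 2.173Q = 114.270 - 1.825Q → Q* = 18.7986.
The Pigouvian tax equals MEC at Q*: 2.411 + 0.582×18.7986 = 13.3518.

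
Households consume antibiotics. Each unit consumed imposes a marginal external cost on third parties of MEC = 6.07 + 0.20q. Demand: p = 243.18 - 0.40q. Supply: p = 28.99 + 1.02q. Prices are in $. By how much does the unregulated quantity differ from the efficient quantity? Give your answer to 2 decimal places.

Market equilibrium (private): 28.99 + 1.02q = 243.18 - 0.40q → q_m = 150.8380.
Social marginal benefit = demand − MEC = 237.11 - 0.60q.
Set SMB = MC: 237.11 - 0.60q = 28.99 + 1.02q → q* = 128.4691.
Gap = |150.8380 − 128.4691| = 22.3689.

22.37 units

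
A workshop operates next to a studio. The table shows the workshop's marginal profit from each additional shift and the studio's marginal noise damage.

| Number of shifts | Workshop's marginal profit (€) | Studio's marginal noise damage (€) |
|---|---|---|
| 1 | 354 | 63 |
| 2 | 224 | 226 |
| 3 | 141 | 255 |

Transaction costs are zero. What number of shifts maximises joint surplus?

Bargaining reaches the level where marginal profit last exceeds marginal noise damage.
That holds through level 1 (354 ≥ 63) but not at 2 (224 < 226).

1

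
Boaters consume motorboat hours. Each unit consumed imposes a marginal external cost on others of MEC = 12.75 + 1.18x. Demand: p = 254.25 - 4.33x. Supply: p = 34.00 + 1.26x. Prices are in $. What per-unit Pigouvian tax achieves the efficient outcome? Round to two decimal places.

Social marginal benefit = demand − MEC = 241.50 - 5.51x.
Set SMB = MC: 241.50 - 5.51x = 34.00 + 1.26x → x* = 30.6499.
The Pigouvian tax equals MEC at x*: 12.75 + 1.18×30.6499 = 48.9169.

tax = $48.92 per unit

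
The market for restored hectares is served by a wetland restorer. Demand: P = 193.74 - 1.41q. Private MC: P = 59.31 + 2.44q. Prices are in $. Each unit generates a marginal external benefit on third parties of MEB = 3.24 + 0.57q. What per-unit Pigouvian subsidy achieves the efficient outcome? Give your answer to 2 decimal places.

Social marginal cost = private MC − MEB = 56.07 + 1.87q.
Set SMC = demand: 56.07 + 1.87q = 193.74 - 1.41q → q* = 41.9726.
The Pigouvian subsidy equals MEB at q*: 3.24 + 0.57×41.9726 = 27.1644.

subsidy = $27.16 per unit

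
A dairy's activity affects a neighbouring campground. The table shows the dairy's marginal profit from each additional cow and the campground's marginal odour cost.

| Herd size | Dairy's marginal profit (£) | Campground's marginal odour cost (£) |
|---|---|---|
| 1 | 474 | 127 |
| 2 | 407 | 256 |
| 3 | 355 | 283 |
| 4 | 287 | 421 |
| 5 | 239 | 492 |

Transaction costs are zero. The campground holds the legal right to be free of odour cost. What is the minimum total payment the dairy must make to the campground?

Efficient level: marginal profit ≥ marginal odour cost through level 3, so k* = 3.
With the campground holding the right, the dairy must at least compensate total damage at k*: 127 + 256 + 283 = 666.

£666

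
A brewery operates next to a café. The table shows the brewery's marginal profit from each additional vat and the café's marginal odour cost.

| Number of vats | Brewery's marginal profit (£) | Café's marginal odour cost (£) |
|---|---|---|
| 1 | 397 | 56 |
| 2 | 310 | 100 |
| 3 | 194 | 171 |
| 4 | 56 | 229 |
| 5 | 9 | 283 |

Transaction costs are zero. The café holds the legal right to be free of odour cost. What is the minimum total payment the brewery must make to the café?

£327

Efficient level: marginal profit ≥ marginal odour cost through level 3, so k* = 3.
With the café holding the right, the brewery must at least compensate total damage at k*: 56 + 100 + 171 = 327.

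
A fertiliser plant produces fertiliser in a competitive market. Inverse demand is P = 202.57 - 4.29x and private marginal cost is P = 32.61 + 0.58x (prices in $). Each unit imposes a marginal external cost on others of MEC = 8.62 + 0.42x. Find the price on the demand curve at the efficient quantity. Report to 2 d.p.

P = $71.73

Social marginal cost = private MC + MEC = 41.23 + x.
Set SMC = demand: 41.23 + x = 202.57 - 4.29x → x* = 30.4991.
Consumer price on the demand curve at x*: 202.57 − 4.29×30.4991 = 71.7289.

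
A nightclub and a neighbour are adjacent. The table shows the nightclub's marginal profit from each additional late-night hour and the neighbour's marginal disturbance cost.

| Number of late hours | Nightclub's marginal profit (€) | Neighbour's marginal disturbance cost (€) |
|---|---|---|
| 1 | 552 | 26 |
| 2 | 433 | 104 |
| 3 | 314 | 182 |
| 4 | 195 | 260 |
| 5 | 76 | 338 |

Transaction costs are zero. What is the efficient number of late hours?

3

Bargaining reaches the level where marginal profit last exceeds marginal disturbance cost.
That holds through level 3 (314 ≥ 182) but not at 4 (195 < 260).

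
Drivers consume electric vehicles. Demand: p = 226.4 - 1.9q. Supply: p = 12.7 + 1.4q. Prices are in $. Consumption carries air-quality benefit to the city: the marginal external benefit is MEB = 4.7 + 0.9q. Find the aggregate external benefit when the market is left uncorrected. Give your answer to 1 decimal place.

$2191.5

Market equilibrium (private): 12.7 + 1.4q = 226.4 - 1.9q → q_m = 64.7576.
Total external benefit = ∫₀^{q_m} (4.7 + 0.9q) dq = 4.7×64.7576 + ½×0.9×64.7576² = 2191.4568.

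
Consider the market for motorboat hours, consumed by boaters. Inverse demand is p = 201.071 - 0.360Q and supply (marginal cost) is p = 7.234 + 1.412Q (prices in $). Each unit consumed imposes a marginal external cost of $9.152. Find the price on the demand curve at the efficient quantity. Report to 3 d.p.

P = $163.550

Social marginal benefit = demand − MEC = 191.919 - 0.360Q.
Set SMB = MC: 191.919 - 0.360Q = 7.234 + 1.412Q → Q* = 104.2240.
Consumer price on the demand curve at Q*: 201.071 − 0.360×104.2240 = 163.5504.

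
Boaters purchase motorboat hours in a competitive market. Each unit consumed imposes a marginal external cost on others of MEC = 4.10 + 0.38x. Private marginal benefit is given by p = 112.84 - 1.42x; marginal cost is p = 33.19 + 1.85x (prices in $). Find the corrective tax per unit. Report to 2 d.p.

Social marginal benefit = demand − MEC = 108.74 - 1.80x.
Set SMB = MC: 108.74 - 1.80x = 33.19 + 1.85x → x* = 20.6986.
The Pigouvian tax equals MEC at x*: 4.10 + 0.38×20.6986 = 11.9655.

tax = $11.97 per unit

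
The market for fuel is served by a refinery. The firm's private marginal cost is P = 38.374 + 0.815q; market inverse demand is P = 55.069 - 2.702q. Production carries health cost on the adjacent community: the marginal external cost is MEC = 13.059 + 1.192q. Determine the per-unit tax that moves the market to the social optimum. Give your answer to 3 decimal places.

tax = 13.979 per unit

Social marginal cost = private MC + MEC = 51.433 + 2.007q.
Set SMC = demand: 51.433 + 2.007q = 55.069 - 2.702q → q* = 0.7721.
The Pigouvian tax equals MEC at q*: 13.059 + 1.192×0.7721 = 13.9793.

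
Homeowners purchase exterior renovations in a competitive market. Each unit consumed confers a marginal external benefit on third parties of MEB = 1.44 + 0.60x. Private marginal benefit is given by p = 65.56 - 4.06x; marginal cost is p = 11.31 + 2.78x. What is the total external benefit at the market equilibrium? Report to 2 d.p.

30.29

Market equilibrium (private): 11.31 + 2.78x = 65.56 - 4.06x → x_m = 7.9313.
Total external benefit = ∫₀^{x_m} (1.44 + 0.60x) dx = 1.44×7.9313 + ½×0.60×7.9313² = 30.2927.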